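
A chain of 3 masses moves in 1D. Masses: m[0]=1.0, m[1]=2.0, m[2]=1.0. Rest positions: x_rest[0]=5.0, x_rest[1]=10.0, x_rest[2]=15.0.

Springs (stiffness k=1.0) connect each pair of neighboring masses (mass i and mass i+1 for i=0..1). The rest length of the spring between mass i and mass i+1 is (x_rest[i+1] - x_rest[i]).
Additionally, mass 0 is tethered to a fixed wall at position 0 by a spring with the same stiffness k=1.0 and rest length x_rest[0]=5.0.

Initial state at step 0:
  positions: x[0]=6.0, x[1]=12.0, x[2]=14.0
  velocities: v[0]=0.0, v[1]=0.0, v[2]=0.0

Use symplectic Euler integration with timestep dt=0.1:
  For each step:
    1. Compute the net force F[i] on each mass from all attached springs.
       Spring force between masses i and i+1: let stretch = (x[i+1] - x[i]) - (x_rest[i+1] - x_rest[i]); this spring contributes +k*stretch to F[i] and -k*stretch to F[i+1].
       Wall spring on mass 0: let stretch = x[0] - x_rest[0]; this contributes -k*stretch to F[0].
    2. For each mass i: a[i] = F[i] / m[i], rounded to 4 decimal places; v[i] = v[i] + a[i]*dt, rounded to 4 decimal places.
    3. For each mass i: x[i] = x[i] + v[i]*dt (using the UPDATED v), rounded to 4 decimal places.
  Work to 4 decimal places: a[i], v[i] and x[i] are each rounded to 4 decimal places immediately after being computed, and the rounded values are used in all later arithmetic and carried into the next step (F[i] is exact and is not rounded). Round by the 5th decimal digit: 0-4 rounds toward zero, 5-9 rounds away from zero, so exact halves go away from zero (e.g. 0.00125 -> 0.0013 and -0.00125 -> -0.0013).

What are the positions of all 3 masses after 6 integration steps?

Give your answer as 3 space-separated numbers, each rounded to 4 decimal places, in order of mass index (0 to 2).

Answer: 5.9867 11.6040 14.5958

Derivation:
Step 0: x=[6.0000 12.0000 14.0000] v=[0.0000 0.0000 0.0000]
Step 1: x=[6.0000 11.9800 14.0300] v=[0.0000 -0.2000 0.3000]
Step 2: x=[5.9998 11.9404 14.0895] v=[-0.0020 -0.3965 0.5950]
Step 3: x=[5.9990 11.8818 14.1775] v=[-0.0079 -0.5861 0.8801]
Step 4: x=[5.9971 11.8053 14.2926] v=[-0.0195 -0.7655 1.1505]
Step 5: x=[5.9933 11.7121 14.4328] v=[-0.0384 -0.9316 1.4018]
Step 6: x=[5.9867 11.6040 14.5958] v=[-0.0659 -1.0815 1.6297]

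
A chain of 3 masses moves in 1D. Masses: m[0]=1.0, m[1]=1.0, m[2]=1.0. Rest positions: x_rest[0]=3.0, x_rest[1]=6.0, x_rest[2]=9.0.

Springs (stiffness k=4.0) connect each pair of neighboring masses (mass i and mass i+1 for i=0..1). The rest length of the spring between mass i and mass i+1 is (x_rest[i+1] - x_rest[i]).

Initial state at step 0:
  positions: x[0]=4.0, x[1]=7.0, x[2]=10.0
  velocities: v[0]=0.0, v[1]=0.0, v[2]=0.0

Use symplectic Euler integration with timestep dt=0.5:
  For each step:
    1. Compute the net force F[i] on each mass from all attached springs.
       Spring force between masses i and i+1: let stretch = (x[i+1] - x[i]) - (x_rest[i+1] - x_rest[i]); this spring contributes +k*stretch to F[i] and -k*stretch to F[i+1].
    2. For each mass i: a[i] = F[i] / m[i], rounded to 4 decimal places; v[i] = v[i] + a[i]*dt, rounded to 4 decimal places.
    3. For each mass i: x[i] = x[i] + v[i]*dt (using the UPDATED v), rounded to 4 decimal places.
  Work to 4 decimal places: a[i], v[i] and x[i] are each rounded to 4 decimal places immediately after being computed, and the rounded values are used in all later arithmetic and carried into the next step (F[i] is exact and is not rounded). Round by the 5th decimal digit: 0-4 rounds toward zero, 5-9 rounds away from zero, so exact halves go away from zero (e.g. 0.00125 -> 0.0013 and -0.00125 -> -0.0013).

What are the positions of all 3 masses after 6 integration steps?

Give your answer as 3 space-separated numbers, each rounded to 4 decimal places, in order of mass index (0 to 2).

Step 0: x=[4.0000 7.0000 10.0000] v=[0.0000 0.0000 0.0000]
Step 1: x=[4.0000 7.0000 10.0000] v=[0.0000 0.0000 0.0000]
Step 2: x=[4.0000 7.0000 10.0000] v=[0.0000 0.0000 0.0000]
Step 3: x=[4.0000 7.0000 10.0000] v=[0.0000 0.0000 0.0000]
Step 4: x=[4.0000 7.0000 10.0000] v=[0.0000 0.0000 0.0000]
Step 5: x=[4.0000 7.0000 10.0000] v=[0.0000 0.0000 0.0000]
Step 6: x=[4.0000 7.0000 10.0000] v=[0.0000 0.0000 0.0000]

Answer: 4.0000 7.0000 10.0000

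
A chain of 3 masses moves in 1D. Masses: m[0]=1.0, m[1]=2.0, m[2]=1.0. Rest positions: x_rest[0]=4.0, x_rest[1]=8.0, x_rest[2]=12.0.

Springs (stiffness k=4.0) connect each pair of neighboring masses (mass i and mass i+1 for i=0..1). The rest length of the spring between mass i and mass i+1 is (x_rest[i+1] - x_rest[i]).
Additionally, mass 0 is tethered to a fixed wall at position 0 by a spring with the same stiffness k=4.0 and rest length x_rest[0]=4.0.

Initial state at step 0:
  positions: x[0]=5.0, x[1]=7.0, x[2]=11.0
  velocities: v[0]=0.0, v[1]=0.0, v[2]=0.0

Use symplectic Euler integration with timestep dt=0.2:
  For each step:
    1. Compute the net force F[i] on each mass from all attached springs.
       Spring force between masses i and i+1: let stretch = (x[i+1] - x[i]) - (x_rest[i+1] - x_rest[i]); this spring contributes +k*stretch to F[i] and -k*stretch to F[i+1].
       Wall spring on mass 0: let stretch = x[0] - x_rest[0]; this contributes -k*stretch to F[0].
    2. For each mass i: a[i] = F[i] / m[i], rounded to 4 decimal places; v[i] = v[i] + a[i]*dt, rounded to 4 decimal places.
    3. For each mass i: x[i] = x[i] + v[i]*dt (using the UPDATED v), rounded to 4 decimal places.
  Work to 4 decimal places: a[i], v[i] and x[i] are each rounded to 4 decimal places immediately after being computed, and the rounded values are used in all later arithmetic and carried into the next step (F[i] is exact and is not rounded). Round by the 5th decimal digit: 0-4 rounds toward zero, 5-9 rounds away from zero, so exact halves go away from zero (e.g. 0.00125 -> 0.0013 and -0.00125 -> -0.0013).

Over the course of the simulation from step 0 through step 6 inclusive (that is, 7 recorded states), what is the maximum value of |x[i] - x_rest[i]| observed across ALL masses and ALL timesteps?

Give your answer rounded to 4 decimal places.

Answer: 1.5974

Derivation:
Step 0: x=[5.0000 7.0000 11.0000] v=[0.0000 0.0000 0.0000]
Step 1: x=[4.5200 7.1600 11.0000] v=[-2.4000 0.8000 0.0000]
Step 2: x=[3.7392 7.4160 11.0256] v=[-3.9040 1.2800 0.1280]
Step 3: x=[2.9484 7.6666 11.1137] v=[-3.9539 1.2531 0.4403]
Step 4: x=[2.4408 7.8155 11.2902] v=[-2.5381 0.7447 0.8826]
Step 5: x=[2.4026 7.8124 11.5508] v=[-0.1910 -0.0153 1.3028]
Step 6: x=[2.8456 7.6756 11.8532] v=[2.2148 -0.6839 1.5121]
Max displacement = 1.5974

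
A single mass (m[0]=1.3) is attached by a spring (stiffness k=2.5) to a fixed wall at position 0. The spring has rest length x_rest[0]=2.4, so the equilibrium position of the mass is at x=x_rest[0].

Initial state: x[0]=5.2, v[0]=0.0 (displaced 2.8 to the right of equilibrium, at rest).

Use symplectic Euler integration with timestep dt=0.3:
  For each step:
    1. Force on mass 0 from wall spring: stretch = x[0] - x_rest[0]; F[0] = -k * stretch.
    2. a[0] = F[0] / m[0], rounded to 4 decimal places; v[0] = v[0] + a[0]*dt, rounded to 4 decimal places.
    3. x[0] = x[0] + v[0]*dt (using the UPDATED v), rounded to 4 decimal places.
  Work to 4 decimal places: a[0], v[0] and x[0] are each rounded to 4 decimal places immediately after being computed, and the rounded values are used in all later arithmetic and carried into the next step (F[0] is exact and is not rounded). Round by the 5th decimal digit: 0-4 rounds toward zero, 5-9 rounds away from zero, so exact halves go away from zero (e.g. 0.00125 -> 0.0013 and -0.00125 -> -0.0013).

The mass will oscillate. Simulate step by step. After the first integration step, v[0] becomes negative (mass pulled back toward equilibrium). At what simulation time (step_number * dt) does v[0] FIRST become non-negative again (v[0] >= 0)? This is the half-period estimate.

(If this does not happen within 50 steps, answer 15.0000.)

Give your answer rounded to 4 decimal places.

Step 0: x=[5.2000] v=[0.0000]
Step 1: x=[4.7154] v=[-1.6154]
Step 2: x=[3.8300] v=[-2.9512]
Step 3: x=[2.6971] v=[-3.7762]
Step 4: x=[1.5128] v=[-3.9476]
Step 5: x=[0.4821] v=[-3.4357]
Step 6: x=[-0.2167] v=[-2.3292]
Step 7: x=[-0.4626] v=[-0.8196]
Step 8: x=[-0.2130] v=[0.8319]
First v>=0 after going negative at step 8, time=2.4000

Answer: 2.4000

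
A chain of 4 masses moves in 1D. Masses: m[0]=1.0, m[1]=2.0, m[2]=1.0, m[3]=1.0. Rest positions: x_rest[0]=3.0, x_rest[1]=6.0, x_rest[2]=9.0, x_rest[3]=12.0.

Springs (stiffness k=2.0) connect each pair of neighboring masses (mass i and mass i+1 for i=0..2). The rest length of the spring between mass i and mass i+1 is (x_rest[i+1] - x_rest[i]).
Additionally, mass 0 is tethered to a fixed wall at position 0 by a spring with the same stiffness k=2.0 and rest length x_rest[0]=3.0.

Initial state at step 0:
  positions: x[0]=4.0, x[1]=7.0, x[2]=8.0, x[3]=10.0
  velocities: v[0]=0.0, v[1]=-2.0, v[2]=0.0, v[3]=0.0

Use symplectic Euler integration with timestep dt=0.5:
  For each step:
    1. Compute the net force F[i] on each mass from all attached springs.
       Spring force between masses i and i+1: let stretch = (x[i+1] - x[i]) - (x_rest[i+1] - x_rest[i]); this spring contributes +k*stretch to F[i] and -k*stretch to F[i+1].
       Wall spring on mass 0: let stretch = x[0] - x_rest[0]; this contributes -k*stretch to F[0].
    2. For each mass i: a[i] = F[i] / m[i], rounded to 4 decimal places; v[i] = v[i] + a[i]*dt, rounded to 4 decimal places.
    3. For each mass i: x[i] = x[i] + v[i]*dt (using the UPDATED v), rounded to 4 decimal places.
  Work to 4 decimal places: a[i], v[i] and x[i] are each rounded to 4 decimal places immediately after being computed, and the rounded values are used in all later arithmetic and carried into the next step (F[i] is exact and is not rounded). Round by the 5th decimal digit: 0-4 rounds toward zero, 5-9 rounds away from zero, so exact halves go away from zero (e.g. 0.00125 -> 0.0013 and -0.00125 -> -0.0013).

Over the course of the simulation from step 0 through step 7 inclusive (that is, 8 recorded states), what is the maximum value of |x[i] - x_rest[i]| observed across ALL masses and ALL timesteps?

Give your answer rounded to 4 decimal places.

Step 0: x=[4.0000 7.0000 8.0000 10.0000] v=[0.0000 -2.0000 0.0000 0.0000]
Step 1: x=[3.5000 5.5000 8.5000 10.5000] v=[-1.0000 -3.0000 1.0000 1.0000]
Step 2: x=[2.2500 4.2500 8.5000 11.5000] v=[-2.5000 -2.5000 0.0000 2.0000]
Step 3: x=[0.8750 3.5625 7.8750 12.5000] v=[-2.7500 -1.3750 -1.2500 2.0000]
Step 4: x=[0.4063 3.2813 7.4063 12.6875] v=[-0.9375 -0.5625 -0.9375 0.3750]
Step 5: x=[1.1719 3.3126 7.5157 11.7344] v=[1.5312 0.0625 0.2187 -1.9062]
Step 6: x=[2.4219 3.8595 7.6329 10.1720] v=[2.5000 1.0937 0.2343 -3.1249]
Step 7: x=[3.1798 4.9903 7.1329 8.8400] v=[1.5157 2.2616 -1.0000 -2.6640]
Max displacement = 3.1600

Answer: 3.1600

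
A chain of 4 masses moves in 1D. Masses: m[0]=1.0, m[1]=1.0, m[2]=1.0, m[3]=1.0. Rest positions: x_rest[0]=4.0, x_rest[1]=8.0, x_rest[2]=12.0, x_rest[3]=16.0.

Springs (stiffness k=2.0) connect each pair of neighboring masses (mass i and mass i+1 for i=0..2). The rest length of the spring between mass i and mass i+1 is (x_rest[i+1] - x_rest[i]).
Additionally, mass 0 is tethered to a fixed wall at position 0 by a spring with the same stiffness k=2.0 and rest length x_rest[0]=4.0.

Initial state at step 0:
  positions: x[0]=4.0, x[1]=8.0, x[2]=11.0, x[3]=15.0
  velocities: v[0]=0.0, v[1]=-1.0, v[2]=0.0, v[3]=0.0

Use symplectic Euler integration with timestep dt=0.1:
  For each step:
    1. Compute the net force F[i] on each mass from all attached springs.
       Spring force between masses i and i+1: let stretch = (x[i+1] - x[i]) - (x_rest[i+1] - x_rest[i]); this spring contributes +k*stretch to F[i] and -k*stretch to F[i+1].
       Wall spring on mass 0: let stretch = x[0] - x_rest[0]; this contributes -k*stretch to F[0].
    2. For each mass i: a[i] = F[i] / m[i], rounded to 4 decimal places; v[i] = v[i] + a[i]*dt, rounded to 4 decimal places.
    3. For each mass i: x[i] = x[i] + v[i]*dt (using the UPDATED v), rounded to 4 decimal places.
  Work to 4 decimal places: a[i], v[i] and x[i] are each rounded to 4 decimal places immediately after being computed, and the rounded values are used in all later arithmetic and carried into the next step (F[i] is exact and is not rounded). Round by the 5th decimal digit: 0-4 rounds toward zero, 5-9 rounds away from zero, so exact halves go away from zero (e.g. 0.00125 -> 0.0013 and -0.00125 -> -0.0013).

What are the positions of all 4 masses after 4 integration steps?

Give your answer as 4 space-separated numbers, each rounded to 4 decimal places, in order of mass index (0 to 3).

Answer: 3.9752 7.4560 11.1635 15.0055

Derivation:
Step 0: x=[4.0000 8.0000 11.0000 15.0000] v=[0.0000 -1.0000 0.0000 0.0000]
Step 1: x=[4.0000 7.8800 11.0200 15.0000] v=[0.0000 -1.2000 0.2000 0.0000]
Step 2: x=[3.9976 7.7452 11.0568 15.0004] v=[-0.0240 -1.3480 0.3680 0.0040]
Step 3: x=[3.9902 7.6017 11.1062 15.0019] v=[-0.0740 -1.4352 0.4944 0.0153]
Step 4: x=[3.9752 7.4560 11.1635 15.0055] v=[-0.1497 -1.4566 0.5726 0.0362]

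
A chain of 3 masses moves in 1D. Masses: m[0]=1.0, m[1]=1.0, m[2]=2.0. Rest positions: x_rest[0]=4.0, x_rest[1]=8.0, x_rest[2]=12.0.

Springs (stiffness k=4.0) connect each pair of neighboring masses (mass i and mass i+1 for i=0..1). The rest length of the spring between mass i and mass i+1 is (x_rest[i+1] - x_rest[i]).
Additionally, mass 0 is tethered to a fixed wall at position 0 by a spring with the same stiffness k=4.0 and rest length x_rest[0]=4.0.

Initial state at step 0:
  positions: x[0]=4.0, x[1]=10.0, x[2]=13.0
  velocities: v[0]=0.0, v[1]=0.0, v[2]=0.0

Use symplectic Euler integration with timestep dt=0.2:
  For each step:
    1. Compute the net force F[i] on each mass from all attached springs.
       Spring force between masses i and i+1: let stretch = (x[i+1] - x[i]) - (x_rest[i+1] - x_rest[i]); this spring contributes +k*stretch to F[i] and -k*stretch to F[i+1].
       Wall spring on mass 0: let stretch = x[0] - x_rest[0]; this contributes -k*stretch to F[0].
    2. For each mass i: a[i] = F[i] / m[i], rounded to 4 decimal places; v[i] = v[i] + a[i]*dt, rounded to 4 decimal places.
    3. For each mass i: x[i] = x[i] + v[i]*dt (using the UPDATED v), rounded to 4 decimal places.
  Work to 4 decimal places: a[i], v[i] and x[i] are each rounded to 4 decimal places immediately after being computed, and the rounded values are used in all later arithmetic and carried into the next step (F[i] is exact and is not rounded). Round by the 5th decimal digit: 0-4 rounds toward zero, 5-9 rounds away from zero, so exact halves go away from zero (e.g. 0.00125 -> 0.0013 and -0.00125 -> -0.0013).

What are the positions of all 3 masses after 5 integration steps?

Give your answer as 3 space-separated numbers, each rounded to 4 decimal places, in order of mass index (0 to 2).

Step 0: x=[4.0000 10.0000 13.0000] v=[0.0000 0.0000 0.0000]
Step 1: x=[4.3200 9.5200 13.0800] v=[1.6000 -2.4000 0.4000]
Step 2: x=[4.7808 8.7776 13.1952] v=[2.3040 -3.7120 0.5760]
Step 3: x=[5.1162 8.1025 13.2770] v=[1.6768 -3.3754 0.4090]
Step 4: x=[5.1108 7.7775 13.2648] v=[-0.0271 -1.6248 -0.0608]
Step 5: x=[4.7143 7.9038 13.1337] v=[-1.9824 0.6317 -0.6557]

Answer: 4.7143 7.9038 13.1337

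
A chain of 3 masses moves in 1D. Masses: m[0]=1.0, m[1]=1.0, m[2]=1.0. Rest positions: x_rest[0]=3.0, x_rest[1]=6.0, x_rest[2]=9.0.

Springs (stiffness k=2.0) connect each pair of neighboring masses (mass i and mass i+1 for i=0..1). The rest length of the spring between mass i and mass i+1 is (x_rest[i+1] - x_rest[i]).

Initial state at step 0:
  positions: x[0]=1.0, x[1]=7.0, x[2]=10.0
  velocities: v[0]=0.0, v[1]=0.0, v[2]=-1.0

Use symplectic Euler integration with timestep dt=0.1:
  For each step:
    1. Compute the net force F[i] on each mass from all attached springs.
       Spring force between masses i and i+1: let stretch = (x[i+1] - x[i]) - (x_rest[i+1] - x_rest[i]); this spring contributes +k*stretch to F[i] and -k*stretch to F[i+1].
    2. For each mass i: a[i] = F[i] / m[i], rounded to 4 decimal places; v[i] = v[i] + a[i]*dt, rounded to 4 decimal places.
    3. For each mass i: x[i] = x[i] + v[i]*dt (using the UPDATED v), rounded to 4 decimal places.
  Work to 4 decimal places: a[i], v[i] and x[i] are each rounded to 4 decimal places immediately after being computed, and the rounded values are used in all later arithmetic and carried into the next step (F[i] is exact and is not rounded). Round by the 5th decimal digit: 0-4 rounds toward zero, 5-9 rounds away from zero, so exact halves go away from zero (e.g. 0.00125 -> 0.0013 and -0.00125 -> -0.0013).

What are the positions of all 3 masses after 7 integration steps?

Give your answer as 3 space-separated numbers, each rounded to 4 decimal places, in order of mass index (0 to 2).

Answer: 2.3971 5.6326 9.2704

Derivation:
Step 0: x=[1.0000 7.0000 10.0000] v=[0.0000 0.0000 -1.0000]
Step 1: x=[1.0600 6.9400 9.9000] v=[0.6000 -0.6000 -1.0000]
Step 2: x=[1.1776 6.8216 9.8008] v=[1.1760 -1.1840 -0.9920]
Step 3: x=[1.3481 6.6499 9.7020] v=[1.7048 -1.7170 -0.9878]
Step 4: x=[1.5646 6.4332 9.6022] v=[2.1652 -2.1669 -0.9982]
Step 5: x=[1.8185 6.1825 9.4990] v=[2.5389 -2.5068 -1.0320]
Step 6: x=[2.0997 5.9109 9.3895] v=[2.8117 -2.7163 -1.0953]
Step 7: x=[2.3971 5.6326 9.2704] v=[2.9739 -2.7828 -1.1910]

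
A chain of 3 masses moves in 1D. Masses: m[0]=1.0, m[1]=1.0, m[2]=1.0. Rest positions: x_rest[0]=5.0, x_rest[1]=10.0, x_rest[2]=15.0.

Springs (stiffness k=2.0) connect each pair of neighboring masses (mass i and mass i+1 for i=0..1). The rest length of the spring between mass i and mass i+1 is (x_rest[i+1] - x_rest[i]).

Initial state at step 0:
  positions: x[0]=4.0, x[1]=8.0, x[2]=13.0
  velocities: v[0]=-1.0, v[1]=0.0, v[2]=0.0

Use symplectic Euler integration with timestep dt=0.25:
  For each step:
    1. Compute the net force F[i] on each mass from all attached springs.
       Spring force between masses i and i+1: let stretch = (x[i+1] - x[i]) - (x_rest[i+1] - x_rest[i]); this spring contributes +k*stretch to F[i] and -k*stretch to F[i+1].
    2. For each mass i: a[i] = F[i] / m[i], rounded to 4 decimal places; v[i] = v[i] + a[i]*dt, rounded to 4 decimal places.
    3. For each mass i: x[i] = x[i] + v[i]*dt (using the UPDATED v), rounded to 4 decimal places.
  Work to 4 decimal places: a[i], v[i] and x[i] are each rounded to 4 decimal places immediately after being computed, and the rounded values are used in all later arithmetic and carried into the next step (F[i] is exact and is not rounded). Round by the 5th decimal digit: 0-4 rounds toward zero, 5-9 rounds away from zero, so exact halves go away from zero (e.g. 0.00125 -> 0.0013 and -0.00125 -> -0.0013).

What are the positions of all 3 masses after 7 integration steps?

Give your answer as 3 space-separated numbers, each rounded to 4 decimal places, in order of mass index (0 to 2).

Answer: 2.1393 7.6316 13.4793

Derivation:
Step 0: x=[4.0000 8.0000 13.0000] v=[-1.0000 0.0000 0.0000]
Step 1: x=[3.6250 8.1250 13.0000] v=[-1.5000 0.5000 0.0000]
Step 2: x=[3.1875 8.2969 13.0156] v=[-1.7500 0.6875 0.0625]
Step 3: x=[2.7637 8.4200 13.0664] v=[-1.6953 0.4922 0.2032]
Step 4: x=[2.4219 8.4168 13.1614] v=[-1.3672 -0.0128 0.3800]
Step 5: x=[2.2045 8.2573 13.2883] v=[-0.8698 -0.6380 0.5077]
Step 6: x=[2.1187 7.9701 13.4114] v=[-0.3434 -1.1489 0.4922]
Step 7: x=[2.1393 7.6316 13.4793] v=[0.0823 -1.3540 0.2716]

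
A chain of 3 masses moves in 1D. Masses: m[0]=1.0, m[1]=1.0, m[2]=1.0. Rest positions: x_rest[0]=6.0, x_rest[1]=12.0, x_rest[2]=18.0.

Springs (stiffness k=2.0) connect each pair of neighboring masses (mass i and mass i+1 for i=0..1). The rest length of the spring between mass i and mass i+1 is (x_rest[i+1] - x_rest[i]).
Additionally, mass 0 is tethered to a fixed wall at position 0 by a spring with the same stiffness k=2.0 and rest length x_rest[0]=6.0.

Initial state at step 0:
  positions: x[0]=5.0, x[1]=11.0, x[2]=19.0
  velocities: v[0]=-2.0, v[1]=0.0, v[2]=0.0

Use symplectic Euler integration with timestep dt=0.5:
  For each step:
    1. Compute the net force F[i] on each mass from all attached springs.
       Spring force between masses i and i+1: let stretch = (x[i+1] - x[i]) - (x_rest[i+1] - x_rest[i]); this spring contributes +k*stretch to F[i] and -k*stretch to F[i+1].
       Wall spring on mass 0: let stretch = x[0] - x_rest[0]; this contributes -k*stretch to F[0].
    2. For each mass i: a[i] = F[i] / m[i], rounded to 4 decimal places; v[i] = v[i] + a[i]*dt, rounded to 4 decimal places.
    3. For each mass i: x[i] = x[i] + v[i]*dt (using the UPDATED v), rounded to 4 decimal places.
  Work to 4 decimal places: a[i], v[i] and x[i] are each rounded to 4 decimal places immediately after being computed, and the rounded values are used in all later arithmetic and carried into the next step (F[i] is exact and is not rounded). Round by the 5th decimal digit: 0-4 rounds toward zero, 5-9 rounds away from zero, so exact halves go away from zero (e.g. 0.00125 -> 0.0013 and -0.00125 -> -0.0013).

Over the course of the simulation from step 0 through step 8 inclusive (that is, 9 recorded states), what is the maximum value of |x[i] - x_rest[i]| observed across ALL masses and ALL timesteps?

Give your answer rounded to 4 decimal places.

Answer: 1.7343

Derivation:
Step 0: x=[5.0000 11.0000 19.0000] v=[-2.0000 0.0000 0.0000]
Step 1: x=[4.5000 12.0000 18.0000] v=[-1.0000 2.0000 -2.0000]
Step 2: x=[5.5000 12.2500 17.0000] v=[2.0000 0.5000 -2.0000]
Step 3: x=[7.1250 11.5000 16.6250] v=[3.2500 -1.5000 -0.7500]
Step 4: x=[7.3750 11.1250 16.6875] v=[0.5000 -0.7500 0.1250]
Step 5: x=[5.8125 11.6563 16.9688] v=[-3.1250 1.0625 0.5625]
Step 6: x=[4.2657 11.9219 17.5938] v=[-3.0937 0.5312 1.2500]
Step 7: x=[4.4141 11.1954 18.3829] v=[0.2968 -1.4531 1.5781]
Step 8: x=[5.7461 10.6720 18.5782] v=[2.6640 -1.0469 0.3906]
Max displacement = 1.7343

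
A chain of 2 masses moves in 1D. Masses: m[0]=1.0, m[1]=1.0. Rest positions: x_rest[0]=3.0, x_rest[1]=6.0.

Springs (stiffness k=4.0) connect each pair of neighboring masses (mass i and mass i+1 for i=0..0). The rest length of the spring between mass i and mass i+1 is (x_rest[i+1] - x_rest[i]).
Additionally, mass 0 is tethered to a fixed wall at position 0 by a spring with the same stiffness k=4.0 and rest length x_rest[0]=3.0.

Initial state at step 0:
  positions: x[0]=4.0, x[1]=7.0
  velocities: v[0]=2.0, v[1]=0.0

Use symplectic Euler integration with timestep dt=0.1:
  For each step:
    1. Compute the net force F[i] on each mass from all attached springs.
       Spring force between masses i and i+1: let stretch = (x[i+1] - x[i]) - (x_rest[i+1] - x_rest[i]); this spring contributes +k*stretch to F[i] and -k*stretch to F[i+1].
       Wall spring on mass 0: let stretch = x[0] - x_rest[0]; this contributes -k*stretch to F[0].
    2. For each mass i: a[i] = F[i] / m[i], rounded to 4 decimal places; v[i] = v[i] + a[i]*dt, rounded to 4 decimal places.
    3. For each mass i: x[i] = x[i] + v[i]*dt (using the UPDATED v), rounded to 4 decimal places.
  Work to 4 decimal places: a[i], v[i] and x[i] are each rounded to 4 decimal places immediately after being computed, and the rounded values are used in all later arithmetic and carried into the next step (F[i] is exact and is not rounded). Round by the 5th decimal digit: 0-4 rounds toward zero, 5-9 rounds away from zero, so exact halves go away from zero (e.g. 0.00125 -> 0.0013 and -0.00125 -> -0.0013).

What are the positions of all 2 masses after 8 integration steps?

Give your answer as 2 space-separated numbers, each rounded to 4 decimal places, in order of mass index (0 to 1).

Step 0: x=[4.0000 7.0000] v=[2.0000 0.0000]
Step 1: x=[4.1600 7.0000] v=[1.6000 0.0000]
Step 2: x=[4.2672 7.0064] v=[1.0720 0.0640]
Step 3: x=[4.3133 7.0232] v=[0.4608 0.1683]
Step 4: x=[4.2952 7.0516] v=[-0.1806 0.2843]
Step 5: x=[4.2156 7.0898] v=[-0.7961 0.3817]
Step 6: x=[4.0823 7.1330] v=[-1.3327 0.4320]
Step 7: x=[3.9078 7.1742] v=[-1.7453 0.4117]
Step 8: x=[3.7076 7.2047] v=[-2.0019 0.3051]

Answer: 3.7076 7.2047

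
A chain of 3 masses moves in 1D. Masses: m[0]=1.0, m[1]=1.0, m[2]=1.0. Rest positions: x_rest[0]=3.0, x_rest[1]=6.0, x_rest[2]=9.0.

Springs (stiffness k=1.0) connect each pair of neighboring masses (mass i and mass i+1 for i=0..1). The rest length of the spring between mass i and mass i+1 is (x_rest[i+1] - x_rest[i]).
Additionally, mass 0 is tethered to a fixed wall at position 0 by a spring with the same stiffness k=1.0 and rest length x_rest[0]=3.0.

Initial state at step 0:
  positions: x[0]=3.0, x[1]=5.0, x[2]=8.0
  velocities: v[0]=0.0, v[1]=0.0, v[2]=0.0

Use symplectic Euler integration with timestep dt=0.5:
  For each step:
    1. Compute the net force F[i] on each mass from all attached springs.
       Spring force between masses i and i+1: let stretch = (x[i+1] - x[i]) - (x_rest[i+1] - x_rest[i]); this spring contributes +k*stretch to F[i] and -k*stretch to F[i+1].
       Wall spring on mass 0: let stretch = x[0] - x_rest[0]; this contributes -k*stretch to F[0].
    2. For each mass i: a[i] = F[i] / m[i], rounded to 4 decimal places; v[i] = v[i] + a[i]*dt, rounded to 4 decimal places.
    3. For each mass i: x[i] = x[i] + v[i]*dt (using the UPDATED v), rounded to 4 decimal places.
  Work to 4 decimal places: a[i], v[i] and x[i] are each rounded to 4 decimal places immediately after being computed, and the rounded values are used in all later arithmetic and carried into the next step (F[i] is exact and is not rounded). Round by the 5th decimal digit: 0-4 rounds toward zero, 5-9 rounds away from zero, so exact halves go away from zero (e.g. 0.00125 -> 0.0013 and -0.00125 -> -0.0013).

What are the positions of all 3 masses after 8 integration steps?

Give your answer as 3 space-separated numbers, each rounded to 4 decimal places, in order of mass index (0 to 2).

Answer: 3.2431 6.3394 9.1982

Derivation:
Step 0: x=[3.0000 5.0000 8.0000] v=[0.0000 0.0000 0.0000]
Step 1: x=[2.7500 5.2500 8.0000] v=[-0.5000 0.5000 0.0000]
Step 2: x=[2.4375 5.5625 8.0625] v=[-0.6250 0.6250 0.1250]
Step 3: x=[2.2969 5.7188 8.2500] v=[-0.2813 0.3125 0.3750]
Step 4: x=[2.4375 5.6524 8.5547] v=[0.2812 -0.1329 0.6094]
Step 5: x=[2.7725 5.5078 8.8839] v=[0.6699 -0.2892 0.6583]
Step 6: x=[3.0982 5.5234 9.1191] v=[0.6513 0.0312 0.4703]
Step 7: x=[3.2556 5.8317 9.2054] v=[0.3148 0.6165 0.1725]
Step 8: x=[3.2431 6.3394 9.1982] v=[-0.0250 1.0153 -0.0144]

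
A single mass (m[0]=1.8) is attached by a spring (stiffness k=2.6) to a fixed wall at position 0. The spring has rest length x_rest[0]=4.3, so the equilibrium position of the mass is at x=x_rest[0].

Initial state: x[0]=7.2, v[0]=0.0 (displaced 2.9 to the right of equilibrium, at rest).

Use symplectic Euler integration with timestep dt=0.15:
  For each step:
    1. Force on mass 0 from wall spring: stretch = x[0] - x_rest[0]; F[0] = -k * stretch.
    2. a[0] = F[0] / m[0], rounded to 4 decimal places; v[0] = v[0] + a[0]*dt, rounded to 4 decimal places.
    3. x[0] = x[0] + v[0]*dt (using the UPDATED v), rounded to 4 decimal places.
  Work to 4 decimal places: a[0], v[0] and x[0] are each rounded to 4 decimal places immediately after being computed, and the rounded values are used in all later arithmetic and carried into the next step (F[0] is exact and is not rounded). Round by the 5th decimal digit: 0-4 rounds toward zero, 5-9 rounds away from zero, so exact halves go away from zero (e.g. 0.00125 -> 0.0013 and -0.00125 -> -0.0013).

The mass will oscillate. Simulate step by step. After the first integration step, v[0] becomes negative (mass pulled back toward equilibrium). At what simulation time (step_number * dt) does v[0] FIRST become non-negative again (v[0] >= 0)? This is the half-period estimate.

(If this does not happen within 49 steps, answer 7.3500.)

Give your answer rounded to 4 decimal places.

Answer: 2.7000

Derivation:
Step 0: x=[7.2000] v=[0.0000]
Step 1: x=[7.1058] v=[-0.6283]
Step 2: x=[6.9204] v=[-1.2362]
Step 3: x=[6.6498] v=[-1.8040]
Step 4: x=[6.3028] v=[-2.3131]
Step 5: x=[5.8908] v=[-2.7470]
Step 6: x=[5.4270] v=[-3.0917]
Step 7: x=[4.9266] v=[-3.3359]
Step 8: x=[4.4058] v=[-3.4717]
Step 9: x=[3.8816] v=[-3.4946]
Step 10: x=[3.3710] v=[-3.4039]
Step 11: x=[2.8906] v=[-3.2026]
Step 12: x=[2.4560] v=[-2.8972]
Step 13: x=[2.0813] v=[-2.4977]
Step 14: x=[1.7788] v=[-2.0170]
Step 15: x=[1.5582] v=[-1.4707]
Step 16: x=[1.4267] v=[-0.8766]
Step 17: x=[1.3886] v=[-0.2541]
Step 18: x=[1.4451] v=[0.3767]
First v>=0 after going negative at step 18, time=2.7000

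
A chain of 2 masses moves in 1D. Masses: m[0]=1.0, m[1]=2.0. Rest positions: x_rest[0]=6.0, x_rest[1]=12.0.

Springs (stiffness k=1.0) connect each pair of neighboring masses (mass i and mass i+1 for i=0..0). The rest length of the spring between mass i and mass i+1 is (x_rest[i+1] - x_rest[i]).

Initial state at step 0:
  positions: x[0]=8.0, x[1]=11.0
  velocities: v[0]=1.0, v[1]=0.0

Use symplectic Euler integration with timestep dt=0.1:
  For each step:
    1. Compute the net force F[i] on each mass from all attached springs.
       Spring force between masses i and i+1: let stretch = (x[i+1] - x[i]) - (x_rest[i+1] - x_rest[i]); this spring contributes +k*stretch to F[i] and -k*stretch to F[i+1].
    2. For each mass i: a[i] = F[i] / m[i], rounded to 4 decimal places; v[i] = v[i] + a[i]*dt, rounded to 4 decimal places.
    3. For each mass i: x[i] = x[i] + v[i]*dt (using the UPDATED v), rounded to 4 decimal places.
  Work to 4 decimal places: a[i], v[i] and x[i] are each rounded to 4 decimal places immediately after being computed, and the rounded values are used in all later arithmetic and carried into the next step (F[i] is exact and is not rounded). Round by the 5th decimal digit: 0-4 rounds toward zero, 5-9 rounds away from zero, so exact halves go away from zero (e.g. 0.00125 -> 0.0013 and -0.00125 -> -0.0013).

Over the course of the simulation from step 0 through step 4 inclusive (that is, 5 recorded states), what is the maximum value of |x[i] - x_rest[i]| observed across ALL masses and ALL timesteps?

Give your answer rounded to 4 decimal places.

Answer: 2.1183

Derivation:
Step 0: x=[8.0000 11.0000] v=[1.0000 0.0000]
Step 1: x=[8.0700 11.0150] v=[0.7000 0.1500]
Step 2: x=[8.1095 11.0453] v=[0.3945 0.3028]
Step 3: x=[8.1183 11.0909] v=[0.0881 0.4560]
Step 4: x=[8.0968 11.1516] v=[-0.2146 0.6074]
Max displacement = 2.1183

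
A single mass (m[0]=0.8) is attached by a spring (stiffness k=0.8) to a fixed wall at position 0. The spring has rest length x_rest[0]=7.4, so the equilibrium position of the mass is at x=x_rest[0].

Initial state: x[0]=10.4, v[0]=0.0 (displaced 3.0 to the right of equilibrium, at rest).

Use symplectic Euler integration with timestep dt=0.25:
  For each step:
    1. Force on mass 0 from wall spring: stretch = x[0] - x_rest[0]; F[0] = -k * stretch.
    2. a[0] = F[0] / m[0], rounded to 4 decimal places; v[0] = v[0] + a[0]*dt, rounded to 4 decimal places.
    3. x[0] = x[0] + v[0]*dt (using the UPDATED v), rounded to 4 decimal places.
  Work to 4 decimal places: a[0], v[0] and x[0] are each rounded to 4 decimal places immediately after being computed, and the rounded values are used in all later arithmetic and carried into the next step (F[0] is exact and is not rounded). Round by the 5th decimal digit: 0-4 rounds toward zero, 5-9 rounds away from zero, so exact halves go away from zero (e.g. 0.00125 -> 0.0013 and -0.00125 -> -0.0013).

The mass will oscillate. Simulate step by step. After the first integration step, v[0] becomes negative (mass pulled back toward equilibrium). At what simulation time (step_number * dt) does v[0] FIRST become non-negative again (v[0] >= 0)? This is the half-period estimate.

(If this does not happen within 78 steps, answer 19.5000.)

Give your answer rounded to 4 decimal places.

Answer: 3.2500

Derivation:
Step 0: x=[10.4000] v=[0.0000]
Step 1: x=[10.2125] v=[-0.7500]
Step 2: x=[9.8492] v=[-1.4531]
Step 3: x=[9.3329] v=[-2.0654]
Step 4: x=[8.6958] v=[-2.5486]
Step 5: x=[7.9777] v=[-2.8726]
Step 6: x=[7.2235] v=[-3.0170]
Step 7: x=[6.4803] v=[-2.9729]
Step 8: x=[5.7946] v=[-2.7430]
Step 9: x=[5.2092] v=[-2.3417]
Step 10: x=[4.7607] v=[-1.7940]
Step 11: x=[4.4772] v=[-1.1342]
Step 12: x=[4.3763] v=[-0.4035]
Step 13: x=[4.4644] v=[0.3524]
First v>=0 after going negative at step 13, time=3.2500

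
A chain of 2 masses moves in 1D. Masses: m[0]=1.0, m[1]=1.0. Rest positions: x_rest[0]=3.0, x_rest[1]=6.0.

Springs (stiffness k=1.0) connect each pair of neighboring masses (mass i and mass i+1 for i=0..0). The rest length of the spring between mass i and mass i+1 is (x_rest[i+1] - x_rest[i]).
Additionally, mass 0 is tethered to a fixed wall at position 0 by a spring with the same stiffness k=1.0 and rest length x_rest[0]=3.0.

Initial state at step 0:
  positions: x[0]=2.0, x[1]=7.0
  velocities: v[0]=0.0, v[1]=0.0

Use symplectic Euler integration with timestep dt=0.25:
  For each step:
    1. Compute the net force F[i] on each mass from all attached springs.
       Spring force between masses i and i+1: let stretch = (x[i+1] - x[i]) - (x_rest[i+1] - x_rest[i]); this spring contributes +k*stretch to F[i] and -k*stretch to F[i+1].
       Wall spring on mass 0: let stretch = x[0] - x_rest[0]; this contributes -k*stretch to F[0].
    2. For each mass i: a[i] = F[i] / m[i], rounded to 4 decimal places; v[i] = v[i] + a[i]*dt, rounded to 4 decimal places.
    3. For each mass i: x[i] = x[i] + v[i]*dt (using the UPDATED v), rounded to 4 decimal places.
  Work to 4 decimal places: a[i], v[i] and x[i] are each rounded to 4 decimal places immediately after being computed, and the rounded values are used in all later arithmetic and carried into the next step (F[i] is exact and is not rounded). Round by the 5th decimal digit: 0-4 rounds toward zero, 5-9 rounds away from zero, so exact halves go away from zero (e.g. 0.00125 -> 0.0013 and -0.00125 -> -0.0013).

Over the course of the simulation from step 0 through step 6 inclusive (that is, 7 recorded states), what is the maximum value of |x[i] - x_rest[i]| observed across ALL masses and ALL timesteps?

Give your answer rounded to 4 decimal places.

Answer: 1.1444

Derivation:
Step 0: x=[2.0000 7.0000] v=[0.0000 0.0000]
Step 1: x=[2.1875 6.8750] v=[0.7500 -0.5000]
Step 2: x=[2.5313 6.6445] v=[1.3750 -0.9219]
Step 3: x=[2.9739 6.3445] v=[1.7705 -1.2002]
Step 4: x=[3.4413 6.0213] v=[1.8697 -1.2929]
Step 5: x=[3.8549 5.7243] v=[1.6544 -1.1879]
Step 6: x=[4.1444 5.4980] v=[1.1580 -0.9053]
Max displacement = 1.1444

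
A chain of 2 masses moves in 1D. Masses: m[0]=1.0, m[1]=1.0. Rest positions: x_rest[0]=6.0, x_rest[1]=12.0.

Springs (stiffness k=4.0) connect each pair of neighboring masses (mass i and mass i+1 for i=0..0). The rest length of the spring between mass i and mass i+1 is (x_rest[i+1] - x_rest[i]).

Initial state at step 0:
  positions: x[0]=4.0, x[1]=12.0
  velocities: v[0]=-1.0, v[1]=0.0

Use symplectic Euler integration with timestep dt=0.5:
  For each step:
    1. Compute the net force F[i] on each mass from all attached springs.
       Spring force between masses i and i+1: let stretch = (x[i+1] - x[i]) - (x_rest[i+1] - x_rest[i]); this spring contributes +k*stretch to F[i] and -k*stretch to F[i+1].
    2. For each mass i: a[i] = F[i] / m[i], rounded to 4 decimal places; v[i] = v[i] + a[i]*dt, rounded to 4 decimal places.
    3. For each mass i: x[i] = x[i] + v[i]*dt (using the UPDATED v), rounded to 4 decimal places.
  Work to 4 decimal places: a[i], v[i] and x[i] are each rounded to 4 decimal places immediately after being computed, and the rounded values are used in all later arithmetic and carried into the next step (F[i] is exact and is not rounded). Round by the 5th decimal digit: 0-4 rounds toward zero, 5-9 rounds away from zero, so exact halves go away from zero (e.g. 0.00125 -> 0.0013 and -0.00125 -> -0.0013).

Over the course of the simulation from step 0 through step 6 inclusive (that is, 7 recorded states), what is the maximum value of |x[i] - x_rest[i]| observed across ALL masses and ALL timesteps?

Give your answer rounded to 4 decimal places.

Step 0: x=[4.0000 12.0000] v=[-1.0000 0.0000]
Step 1: x=[5.5000 10.0000] v=[3.0000 -4.0000]
Step 2: x=[5.5000 9.5000] v=[0.0000 -1.0000]
Step 3: x=[3.5000 11.0000] v=[-4.0000 3.0000]
Step 4: x=[3.0000 11.0000] v=[-1.0000 0.0000]
Step 5: x=[4.5000 9.0000] v=[3.0000 -4.0000]
Step 6: x=[4.5000 8.5000] v=[0.0000 -1.0000]
Max displacement = 3.5000

Answer: 3.5000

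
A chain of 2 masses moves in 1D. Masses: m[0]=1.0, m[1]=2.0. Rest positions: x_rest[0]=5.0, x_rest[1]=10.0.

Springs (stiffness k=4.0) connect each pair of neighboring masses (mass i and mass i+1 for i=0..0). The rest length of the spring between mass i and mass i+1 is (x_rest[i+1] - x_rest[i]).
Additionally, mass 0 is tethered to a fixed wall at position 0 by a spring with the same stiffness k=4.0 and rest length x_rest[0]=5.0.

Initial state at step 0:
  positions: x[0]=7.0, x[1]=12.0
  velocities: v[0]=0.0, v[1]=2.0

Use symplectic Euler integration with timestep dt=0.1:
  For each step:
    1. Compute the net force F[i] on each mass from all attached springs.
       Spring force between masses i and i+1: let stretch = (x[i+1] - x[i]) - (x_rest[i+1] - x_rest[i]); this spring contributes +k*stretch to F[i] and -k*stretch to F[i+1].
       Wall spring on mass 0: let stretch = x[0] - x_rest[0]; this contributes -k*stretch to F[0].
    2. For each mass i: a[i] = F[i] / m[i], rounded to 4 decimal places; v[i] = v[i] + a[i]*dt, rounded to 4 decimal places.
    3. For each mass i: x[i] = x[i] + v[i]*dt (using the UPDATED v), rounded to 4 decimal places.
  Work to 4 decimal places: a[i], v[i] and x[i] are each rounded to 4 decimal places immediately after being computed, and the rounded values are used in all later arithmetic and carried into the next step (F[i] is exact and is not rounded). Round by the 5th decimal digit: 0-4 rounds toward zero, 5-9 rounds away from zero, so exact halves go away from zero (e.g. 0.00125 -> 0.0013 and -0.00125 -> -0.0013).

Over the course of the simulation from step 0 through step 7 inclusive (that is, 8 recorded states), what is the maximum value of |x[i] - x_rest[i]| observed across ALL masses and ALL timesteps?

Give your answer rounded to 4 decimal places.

Step 0: x=[7.0000 12.0000] v=[0.0000 2.0000]
Step 1: x=[6.9200 12.2000] v=[-0.8000 2.0000]
Step 2: x=[6.7744 12.3944] v=[-1.4560 1.9440]
Step 3: x=[6.5826 12.5764] v=[-1.9178 1.8200]
Step 4: x=[6.3673 12.7385] v=[-2.1533 1.6212]
Step 5: x=[6.1521 12.8732] v=[-2.1517 1.3470]
Step 6: x=[5.9597 12.9735] v=[-1.9241 1.0028]
Step 7: x=[5.8095 13.0335] v=[-1.5025 0.6000]
Max displacement = 3.0335

Answer: 3.0335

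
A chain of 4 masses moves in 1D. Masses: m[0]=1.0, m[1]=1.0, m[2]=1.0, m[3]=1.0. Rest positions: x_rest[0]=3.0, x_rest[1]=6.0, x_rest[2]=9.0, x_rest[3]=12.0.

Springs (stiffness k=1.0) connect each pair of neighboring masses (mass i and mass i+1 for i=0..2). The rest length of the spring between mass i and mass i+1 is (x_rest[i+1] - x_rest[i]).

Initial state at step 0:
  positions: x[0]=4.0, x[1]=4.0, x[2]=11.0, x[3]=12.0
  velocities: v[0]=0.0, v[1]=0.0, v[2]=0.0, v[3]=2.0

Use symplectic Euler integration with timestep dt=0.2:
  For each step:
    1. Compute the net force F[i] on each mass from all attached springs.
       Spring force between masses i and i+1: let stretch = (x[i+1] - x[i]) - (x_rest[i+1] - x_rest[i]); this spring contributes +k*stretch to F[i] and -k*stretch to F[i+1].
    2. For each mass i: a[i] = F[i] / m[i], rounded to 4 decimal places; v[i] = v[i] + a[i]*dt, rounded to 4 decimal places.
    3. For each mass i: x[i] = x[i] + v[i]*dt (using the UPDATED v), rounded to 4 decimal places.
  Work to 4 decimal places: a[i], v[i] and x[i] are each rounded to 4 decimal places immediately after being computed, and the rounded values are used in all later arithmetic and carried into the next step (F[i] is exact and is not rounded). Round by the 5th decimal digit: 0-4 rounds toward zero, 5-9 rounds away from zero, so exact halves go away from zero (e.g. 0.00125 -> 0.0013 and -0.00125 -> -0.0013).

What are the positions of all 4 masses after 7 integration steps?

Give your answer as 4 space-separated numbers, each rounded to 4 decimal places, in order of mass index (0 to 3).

Answer: 2.2591 8.2005 8.3133 15.0269

Derivation:
Step 0: x=[4.0000 4.0000 11.0000 12.0000] v=[0.0000 0.0000 0.0000 2.0000]
Step 1: x=[3.8800 4.2800 10.7600 12.4800] v=[-0.6000 1.4000 -1.2000 2.4000]
Step 2: x=[3.6560 4.8032 10.3296 13.0112] v=[-1.1200 2.6160 -2.1520 2.6560]
Step 3: x=[3.3579 5.5016 9.7854 13.5551] v=[-1.4906 3.4918 -2.7210 2.7197]
Step 4: x=[3.0255 6.2856 9.2206 14.0683] v=[-1.6619 3.9198 -2.8238 2.5658]
Step 5: x=[2.7035 7.0566 8.7323 14.5076] v=[-1.6099 3.8548 -2.4413 2.1963]
Step 6: x=[2.4356 7.7205 8.4080 14.8358] v=[-1.3393 3.3193 -1.6214 1.6412]
Step 7: x=[2.2591 8.2005 8.3133 15.0269] v=[-0.8823 2.3998 -0.4733 0.9556]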